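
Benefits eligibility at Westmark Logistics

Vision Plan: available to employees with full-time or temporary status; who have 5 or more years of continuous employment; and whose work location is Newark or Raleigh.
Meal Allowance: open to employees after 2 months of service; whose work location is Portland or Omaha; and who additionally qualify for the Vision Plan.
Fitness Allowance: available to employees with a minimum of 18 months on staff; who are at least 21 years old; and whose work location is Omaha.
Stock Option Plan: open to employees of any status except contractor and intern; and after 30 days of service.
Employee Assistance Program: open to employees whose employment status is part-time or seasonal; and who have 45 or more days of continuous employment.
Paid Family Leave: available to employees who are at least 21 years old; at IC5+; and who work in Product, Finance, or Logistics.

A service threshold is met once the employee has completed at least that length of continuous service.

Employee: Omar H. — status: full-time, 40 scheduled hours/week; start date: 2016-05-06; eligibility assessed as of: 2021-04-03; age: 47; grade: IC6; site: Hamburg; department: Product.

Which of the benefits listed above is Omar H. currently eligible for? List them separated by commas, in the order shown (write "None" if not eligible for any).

Service from 2016-05-06 to 2021-04-03: 1793 days.
Vision Plan — status full-time ✓; service 1793 days < 5 years (≈1825 days) ✗ → not eligible.
Meal Allowance — service 1793 days ≥ 2 months (≈60 days) ✓; site Hamburg ✗ (not Portland or Omaha) → not eligible.
Fitness Allowance — service 1793 days ≥ 18 months (≈540 days) ✓; age 47 ≥ 21 ✓; site Hamburg ✗ (not Omaha) → not eligible.
Stock Option Plan — status full-time ✓ (not excluded); service 1793 days ≥ 30 days ✓ → eligible.
Employee Assistance Program — status full-time ✗ (requires part-time or seasonal) → not eligible.
Paid Family Leave — age 47 ≥ 21 ✓; grade IC6 ≥ IC5 ✓; dept Product ✓ → eligible.

Stock Option Plan, Paid Family Leave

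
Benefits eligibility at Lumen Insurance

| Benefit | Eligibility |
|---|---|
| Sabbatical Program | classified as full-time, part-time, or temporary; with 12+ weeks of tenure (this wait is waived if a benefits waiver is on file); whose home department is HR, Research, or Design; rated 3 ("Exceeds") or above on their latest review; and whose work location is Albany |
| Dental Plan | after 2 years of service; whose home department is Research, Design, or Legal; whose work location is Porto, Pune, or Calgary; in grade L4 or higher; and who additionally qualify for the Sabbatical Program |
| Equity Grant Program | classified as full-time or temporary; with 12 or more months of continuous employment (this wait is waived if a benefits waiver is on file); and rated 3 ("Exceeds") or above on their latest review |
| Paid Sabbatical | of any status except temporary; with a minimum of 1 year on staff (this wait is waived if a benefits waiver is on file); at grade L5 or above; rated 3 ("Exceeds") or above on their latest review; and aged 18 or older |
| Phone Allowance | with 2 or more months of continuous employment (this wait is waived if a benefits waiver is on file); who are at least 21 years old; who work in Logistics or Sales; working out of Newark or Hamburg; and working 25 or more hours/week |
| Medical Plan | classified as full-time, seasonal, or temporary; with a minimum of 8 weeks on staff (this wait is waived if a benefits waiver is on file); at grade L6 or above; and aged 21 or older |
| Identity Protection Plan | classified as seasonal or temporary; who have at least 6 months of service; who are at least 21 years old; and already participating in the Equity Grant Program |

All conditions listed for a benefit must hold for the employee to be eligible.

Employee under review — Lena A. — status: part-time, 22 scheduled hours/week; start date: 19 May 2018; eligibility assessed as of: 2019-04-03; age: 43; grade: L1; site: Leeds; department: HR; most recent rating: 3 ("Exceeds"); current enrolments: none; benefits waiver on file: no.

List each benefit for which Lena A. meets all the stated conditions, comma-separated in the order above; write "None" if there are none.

None

Service from 19 May 2018 to 2019-04-03: 319 days.
Sabbatical Program — status part-time ✓; no waiver, service 319 days ≥ 12 weeks (≈84 days) ✓; dept HR ✓; rating 3 ≥ 3 ✓; site Leeds ✗ (not Albany) → not eligible.
Dental Plan — service 319 days < 2 years (≈730 days) ✗ → not eligible.
Equity Grant Program — status part-time ✗ (requires full-time or temporary) → not eligible.
Paid Sabbatical — status part-time ✓ (not excluded); no waiver, service 319 days < 1 year (≈365 days) ✗ → not eligible.
Phone Allowance — no waiver, service 319 days ≥ 2 months (≈60 days) ✓; age 43 ≥ 21 ✓; dept HR ✗ → not eligible.
Medical Plan — status part-time ✗ (requires full-time, seasonal, or temporary) → not eligible.
Identity Protection Plan — status part-time ✗ (requires seasonal or temporary) → not eligible.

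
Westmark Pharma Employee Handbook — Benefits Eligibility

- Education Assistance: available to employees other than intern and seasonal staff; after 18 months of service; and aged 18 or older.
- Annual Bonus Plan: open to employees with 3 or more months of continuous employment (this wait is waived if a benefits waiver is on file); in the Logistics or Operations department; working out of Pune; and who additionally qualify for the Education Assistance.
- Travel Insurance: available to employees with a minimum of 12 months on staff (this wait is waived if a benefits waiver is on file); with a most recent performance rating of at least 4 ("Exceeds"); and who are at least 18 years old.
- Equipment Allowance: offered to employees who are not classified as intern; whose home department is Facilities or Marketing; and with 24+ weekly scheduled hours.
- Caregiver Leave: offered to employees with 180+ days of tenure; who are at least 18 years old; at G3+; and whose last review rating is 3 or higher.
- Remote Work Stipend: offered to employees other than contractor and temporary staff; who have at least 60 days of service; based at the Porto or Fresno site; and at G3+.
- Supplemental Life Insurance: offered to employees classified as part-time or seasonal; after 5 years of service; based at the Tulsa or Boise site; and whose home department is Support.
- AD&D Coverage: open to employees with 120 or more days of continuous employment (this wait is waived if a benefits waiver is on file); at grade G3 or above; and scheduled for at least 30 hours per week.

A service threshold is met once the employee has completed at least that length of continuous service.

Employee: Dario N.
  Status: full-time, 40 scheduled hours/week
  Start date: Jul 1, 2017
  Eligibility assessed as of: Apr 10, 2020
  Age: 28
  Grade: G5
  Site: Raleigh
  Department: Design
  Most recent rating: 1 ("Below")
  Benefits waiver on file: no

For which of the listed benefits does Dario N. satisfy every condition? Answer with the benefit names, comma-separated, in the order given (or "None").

Education Assistance, AD&D Coverage

Service from Jul 1, 2017 to Apr 10, 2020: 1014 days.
Education Assistance — status full-time ✓ (not excluded); service 1014 days ≥ 18 months (≈540 days) ✓; age 28 ≥ 18 ✓ → eligible.
Annual Bonus Plan — no waiver, service 1014 days ≥ 3 months (≈90 days) ✓; dept Design ✗ → not eligible.
Travel Insurance — no waiver, service 1014 days ≥ 12 months (≈360 days) ✓; rating 1 < 4 ✗ → not eligible.
Equipment Allowance — status full-time ✓ (not excluded); dept Design ✗ → not eligible.
Caregiver Leave — service 1014 days ≥ 180 days ✓; age 28 ≥ 18 ✓; grade G5 ≥ G3 ✓; rating 1 < 3 ✗ → not eligible.
Remote Work Stipend — status full-time ✓ (not excluded); service 1014 days ≥ 60 days ✓; site Raleigh ✗ (not Porto or Fresno) → not eligible.
Supplemental Life Insurance — status full-time ✗ (requires part-time or seasonal) → not eligible.
AD&D Coverage — no waiver, service 1014 days ≥ 120 days ✓; grade G5 ≥ G3 ✓; 40 hrs/wk ≥ 30 ✓ → eligible.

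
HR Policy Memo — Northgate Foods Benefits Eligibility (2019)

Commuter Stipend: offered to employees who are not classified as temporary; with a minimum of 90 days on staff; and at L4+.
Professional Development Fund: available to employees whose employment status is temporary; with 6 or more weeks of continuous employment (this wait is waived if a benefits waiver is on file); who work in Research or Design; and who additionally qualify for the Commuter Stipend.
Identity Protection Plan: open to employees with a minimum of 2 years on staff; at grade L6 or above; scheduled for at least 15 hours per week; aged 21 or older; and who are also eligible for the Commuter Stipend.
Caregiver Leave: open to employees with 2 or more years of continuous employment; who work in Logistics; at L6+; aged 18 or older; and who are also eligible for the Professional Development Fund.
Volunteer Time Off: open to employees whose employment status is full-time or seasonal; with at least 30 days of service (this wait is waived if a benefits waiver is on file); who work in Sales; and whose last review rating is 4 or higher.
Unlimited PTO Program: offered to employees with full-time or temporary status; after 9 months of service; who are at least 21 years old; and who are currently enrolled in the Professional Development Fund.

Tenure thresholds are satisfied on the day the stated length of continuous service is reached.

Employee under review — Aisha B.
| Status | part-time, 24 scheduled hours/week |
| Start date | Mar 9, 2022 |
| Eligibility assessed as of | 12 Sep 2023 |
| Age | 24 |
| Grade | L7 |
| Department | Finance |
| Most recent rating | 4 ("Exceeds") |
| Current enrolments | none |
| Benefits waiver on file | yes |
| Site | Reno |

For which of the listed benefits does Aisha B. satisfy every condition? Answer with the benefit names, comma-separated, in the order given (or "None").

Commuter Stipend

Service from Mar 9, 2022 to 12 Sep 2023: 552 days.
Commuter Stipend — status part-time ✓ (not excluded); service 552 days ≥ 90 days ✓; grade L7 ≥ L4 ✓ → eligible.
Professional Development Fund — status part-time ✗ (requires temporary) → not eligible.
Identity Protection Plan — service 552 days < 2 years (≈730 days) ✗ → not eligible.
Caregiver Leave — service 552 days < 2 years (≈730 days) ✗ → not eligible.
Volunteer Time Off — status part-time ✗ (requires full-time or seasonal) → not eligible.
Unlimited PTO Program — status part-time ✗ (requires full-time or temporary) → not eligible.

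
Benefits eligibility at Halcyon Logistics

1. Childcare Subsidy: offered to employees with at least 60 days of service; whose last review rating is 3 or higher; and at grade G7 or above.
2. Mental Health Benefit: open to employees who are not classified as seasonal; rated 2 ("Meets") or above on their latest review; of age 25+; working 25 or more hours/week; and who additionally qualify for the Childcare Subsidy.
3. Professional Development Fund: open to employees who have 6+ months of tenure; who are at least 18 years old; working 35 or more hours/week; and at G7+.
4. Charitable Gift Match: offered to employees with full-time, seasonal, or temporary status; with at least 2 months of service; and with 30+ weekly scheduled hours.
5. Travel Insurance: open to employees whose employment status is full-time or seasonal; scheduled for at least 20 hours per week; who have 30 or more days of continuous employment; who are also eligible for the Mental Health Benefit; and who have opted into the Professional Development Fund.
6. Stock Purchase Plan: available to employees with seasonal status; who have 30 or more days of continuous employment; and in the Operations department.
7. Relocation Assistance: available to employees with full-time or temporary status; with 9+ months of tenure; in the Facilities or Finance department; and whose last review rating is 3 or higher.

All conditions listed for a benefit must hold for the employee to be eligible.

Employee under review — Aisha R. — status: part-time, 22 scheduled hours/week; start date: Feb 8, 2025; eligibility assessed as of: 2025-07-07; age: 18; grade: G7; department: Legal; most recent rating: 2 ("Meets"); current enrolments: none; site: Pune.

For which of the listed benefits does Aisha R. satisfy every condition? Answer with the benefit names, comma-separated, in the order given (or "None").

None

Service from Feb 8, 2025 to 2025-07-07: 149 days.
Childcare Subsidy — service 149 days ≥ 60 days ✓; rating 2 < 3 ✗ → not eligible.
Mental Health Benefit — status part-time ✓ (not excluded); rating 2 ≥ 2 ✓; age 18 < 25 ✗ → not eligible.
Professional Development Fund — service 149 days < 6 months (≈180 days) ✗ → not eligible.
Charitable Gift Match — status part-time ✗ (requires full-time, seasonal, or temporary) → not eligible.
Travel Insurance — status part-time ✗ (requires full-time or seasonal) → not eligible.
Stock Purchase Plan — status part-time ✗ (requires seasonal) → not eligible.
Relocation Assistance — status part-time ✗ (requires full-time or temporary) → not eligible.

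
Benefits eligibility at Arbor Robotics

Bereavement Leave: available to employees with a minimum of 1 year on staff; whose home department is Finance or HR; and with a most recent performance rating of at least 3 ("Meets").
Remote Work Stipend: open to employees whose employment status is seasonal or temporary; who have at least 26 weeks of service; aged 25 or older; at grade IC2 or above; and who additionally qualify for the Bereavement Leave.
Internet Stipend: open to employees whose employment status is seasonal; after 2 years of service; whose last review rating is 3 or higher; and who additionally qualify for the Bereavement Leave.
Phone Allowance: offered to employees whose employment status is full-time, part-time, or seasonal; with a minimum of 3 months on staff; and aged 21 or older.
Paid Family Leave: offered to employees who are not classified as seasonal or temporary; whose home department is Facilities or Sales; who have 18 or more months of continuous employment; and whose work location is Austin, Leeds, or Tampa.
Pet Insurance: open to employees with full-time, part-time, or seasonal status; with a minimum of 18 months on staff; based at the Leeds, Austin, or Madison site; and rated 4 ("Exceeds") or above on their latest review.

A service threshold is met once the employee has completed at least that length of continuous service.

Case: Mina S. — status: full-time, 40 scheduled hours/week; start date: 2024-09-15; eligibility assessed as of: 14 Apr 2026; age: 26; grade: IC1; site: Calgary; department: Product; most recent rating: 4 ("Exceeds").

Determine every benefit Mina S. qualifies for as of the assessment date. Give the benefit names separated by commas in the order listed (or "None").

Phone Allowance

Service from 2024-09-15 to 14 Apr 2026: 576 days.
Bereavement Leave — service 576 days ≥ 1 year (≈365 days) ✓; dept Product ✗ → not eligible.
Remote Work Stipend — status full-time ✗ (requires seasonal or temporary) → not eligible.
Internet Stipend — status full-time ✗ (requires seasonal) → not eligible.
Phone Allowance — status full-time ✓; service 576 days ≥ 3 months (≈90 days) ✓; age 26 ≥ 21 ✓ → eligible.
Paid Family Leave — status full-time ✓ (not excluded); dept Product ✗ → not eligible.
Pet Insurance — status full-time ✓; service 576 days ≥ 18 months (≈540 days) ✓; site Calgary ✗ (not Leeds, Austin, or Madison) → not eligible.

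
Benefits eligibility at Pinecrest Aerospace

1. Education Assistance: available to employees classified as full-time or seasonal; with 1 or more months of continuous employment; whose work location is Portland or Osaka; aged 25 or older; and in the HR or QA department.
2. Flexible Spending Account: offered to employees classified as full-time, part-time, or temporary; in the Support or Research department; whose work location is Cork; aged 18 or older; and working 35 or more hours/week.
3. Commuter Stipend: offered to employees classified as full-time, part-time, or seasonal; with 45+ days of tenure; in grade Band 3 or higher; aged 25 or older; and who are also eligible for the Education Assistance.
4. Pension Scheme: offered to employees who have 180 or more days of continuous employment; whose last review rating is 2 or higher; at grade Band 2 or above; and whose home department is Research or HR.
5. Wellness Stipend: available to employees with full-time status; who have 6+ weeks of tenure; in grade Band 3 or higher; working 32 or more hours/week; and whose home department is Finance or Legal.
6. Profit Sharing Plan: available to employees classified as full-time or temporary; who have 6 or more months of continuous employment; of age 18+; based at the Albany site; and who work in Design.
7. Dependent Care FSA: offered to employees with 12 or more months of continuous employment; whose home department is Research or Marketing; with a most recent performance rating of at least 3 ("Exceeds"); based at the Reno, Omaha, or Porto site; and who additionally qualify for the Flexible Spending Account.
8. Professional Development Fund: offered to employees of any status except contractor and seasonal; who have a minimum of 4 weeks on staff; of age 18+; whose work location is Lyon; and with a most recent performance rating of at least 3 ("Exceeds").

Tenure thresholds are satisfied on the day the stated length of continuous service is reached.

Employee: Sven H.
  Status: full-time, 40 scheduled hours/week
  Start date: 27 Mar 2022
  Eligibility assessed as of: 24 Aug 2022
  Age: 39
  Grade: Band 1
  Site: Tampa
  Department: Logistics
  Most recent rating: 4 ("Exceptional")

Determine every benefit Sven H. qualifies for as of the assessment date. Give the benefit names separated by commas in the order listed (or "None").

None

Service from 27 Mar 2022 to 24 Aug 2022: 150 days.
Education Assistance — status full-time ✓; service 150 days ≥ 1 month (≈30 days) ✓; site Tampa ✗ (not Portland or Osaka) → not eligible.
Flexible Spending Account — status full-time ✓; dept Logistics ✗ → not eligible.
Commuter Stipend — status full-time ✓; service 150 days ≥ 45 days ✓; grade Band 1 < Band 3 ✗ → not eligible.
Pension Scheme — service 150 days < 180 days ✗ → not eligible.
Wellness Stipend — status full-time ✓; service 150 days ≥ 6 weeks (≈42 days) ✓; grade Band 1 < Band 3 ✗ → not eligible.
Profit Sharing Plan — status full-time ✓; service 150 days < 6 months (≈180 days) ✗ → not eligible.
Dependent Care FSA — service 150 days < 12 months (≈360 days) ✗ → not eligible.
Professional Development Fund — status full-time ✓ (not excluded); service 150 days ≥ 4 weeks (≈28 days) ✓; age 39 ≥ 18 ✓; site Tampa ✗ (not Lyon) → not eligible.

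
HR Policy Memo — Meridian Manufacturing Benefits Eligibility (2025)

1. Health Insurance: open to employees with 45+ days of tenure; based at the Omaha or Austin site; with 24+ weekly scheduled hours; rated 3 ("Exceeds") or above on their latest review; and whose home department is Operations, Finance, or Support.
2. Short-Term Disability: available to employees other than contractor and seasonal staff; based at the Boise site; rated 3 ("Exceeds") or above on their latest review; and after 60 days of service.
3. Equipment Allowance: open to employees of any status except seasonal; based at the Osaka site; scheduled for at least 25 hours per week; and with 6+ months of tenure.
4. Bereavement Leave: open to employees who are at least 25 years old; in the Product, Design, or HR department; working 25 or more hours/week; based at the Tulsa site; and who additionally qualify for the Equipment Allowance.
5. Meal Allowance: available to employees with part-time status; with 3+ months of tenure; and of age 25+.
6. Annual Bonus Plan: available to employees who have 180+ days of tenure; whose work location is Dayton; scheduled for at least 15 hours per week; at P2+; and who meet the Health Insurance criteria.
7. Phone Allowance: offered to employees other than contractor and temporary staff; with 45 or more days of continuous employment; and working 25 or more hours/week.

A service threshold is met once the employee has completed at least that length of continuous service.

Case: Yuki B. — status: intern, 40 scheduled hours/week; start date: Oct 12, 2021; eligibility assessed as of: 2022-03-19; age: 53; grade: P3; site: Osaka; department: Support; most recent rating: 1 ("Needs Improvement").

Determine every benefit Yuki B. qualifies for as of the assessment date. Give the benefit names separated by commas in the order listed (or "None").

Phone Allowance

Service from Oct 12, 2021 to 2022-03-19: 158 days.
Health Insurance — service 158 days ≥ 45 days ✓; site Osaka ✗ (not Omaha or Austin) → not eligible.
Short-Term Disability — status intern ✓ (not excluded); site Osaka ✗ (not Boise) → not eligible.
Equipment Allowance — status intern ✓ (not excluded); site Osaka ✓; 40 hrs/wk ≥ 25 ✓; service 158 days < 6 months (≈180 days) ✗ → not eligible.
Bereavement Leave — age 53 ≥ 25 ✓; dept Support ✗ → not eligible.
Meal Allowance — status intern ✗ (requires part-time) → not eligible.
Annual Bonus Plan — service 158 days < 180 days ✗ → not eligible.
Phone Allowance — status intern ✓ (not excluded); service 158 days ≥ 45 days ✓; 40 hrs/wk ≥ 25 ✓ → eligible.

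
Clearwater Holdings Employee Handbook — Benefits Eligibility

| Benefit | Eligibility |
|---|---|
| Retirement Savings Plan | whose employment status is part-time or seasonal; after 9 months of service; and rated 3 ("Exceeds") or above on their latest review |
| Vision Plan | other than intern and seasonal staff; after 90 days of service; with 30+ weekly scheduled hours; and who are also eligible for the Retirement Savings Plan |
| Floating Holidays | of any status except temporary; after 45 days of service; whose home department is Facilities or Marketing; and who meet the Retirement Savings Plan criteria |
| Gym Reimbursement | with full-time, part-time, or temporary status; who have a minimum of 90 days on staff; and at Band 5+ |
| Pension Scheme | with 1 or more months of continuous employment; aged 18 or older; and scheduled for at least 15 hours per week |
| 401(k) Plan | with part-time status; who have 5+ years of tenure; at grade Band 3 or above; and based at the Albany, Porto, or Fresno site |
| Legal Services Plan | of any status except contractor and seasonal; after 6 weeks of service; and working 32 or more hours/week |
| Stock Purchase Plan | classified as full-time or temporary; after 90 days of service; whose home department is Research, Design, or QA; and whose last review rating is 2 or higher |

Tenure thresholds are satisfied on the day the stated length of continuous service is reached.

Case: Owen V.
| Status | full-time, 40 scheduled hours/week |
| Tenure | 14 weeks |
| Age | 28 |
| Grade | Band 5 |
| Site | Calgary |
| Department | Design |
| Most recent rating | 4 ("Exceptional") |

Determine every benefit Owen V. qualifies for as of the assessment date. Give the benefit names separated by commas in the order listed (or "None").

Retirement Savings Plan — status full-time ✗ (requires part-time or seasonal) → not eligible.
Vision Plan — status full-time ✓ (not excluded); service 14 weeks ≥ 90 days ✓; 40 hrs/wk ≥ 30 ✓; not eligible for Retirement Savings Plan ✗ → not eligible.
Floating Holidays — status full-time ✓ (not excluded); service 14 weeks ≥ 45 days ✓; dept Design ✗ → not eligible.
Gym Reimbursement — status full-time ✓; service 14 weeks ≥ 90 days ✓; grade Band 5 ≥ Band 5 ✓ → eligible.
Pension Scheme — service 14 weeks ≥ 1 month (≈30 days) ✓; age 28 ≥ 18 ✓; 40 hrs/wk ≥ 15 ✓ → eligible.
401(k) Plan — status full-time ✗ (requires part-time) → not eligible.
Legal Services Plan — status full-time ✓ (not excluded); service 14 weeks ≥ 6 weeks ✓; 40 hrs/wk ≥ 32 ✓ → eligible.
Stock Purchase Plan — status full-time ✓; service 14 weeks ≥ 90 days ✓; dept Design ✓; rating 4 ≥ 2 ✓ → eligible.

Gym Reimbursement, Pension Scheme, Legal Services Plan, Stock Purchase Plan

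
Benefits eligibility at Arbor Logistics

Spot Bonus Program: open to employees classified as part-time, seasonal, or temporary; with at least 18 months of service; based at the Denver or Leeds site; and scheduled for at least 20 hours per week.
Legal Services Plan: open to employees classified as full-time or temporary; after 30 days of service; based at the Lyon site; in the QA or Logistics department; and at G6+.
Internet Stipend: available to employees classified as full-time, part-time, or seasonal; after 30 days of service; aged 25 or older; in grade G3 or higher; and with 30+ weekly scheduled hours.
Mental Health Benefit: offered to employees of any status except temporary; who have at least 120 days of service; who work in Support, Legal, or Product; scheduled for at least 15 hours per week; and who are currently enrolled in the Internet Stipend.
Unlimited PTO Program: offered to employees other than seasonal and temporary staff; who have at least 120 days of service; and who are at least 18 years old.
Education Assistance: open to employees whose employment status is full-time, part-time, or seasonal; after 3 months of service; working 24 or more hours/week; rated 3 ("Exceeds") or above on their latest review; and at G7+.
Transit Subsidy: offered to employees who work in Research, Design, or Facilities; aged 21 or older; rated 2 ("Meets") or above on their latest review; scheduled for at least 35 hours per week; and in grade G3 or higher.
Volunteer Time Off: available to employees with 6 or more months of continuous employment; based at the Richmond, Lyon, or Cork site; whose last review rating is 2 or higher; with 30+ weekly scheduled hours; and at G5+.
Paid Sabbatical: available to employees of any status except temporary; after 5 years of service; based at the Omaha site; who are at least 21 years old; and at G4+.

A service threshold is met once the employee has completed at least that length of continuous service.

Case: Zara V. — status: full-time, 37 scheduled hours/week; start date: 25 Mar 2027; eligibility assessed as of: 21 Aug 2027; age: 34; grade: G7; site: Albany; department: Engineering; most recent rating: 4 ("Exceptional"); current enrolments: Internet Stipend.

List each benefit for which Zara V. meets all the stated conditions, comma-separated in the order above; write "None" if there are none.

Service from 25 Mar 2027 to 21 Aug 2027: 149 days.
Spot Bonus Program — status full-time ✗ (requires part-time, seasonal, or temporary) → not eligible.
Legal Services Plan — status full-time ✓; service 149 days ≥ 30 days ✓; site Albany ✗ (not Lyon) → not eligible.
Internet Stipend — status full-time ✓; service 149 days ≥ 30 days ✓; age 34 ≥ 25 ✓; grade G7 ≥ G3 ✓; 37 hrs/wk ≥ 30 ✓ → eligible.
Mental Health Benefit — status full-time ✓ (not excluded); service 149 days ≥ 120 days ✓; dept Engineering ✗ → not eligible.
Unlimited PTO Program — status full-time ✓ (not excluded); service 149 days ≥ 120 days ✓; age 34 ≥ 18 ✓ → eligible.
Education Assistance — status full-time ✓; service 149 days ≥ 3 months (≈90 days) ✓; 37 hrs/wk ≥ 24 ✓; rating 4 ≥ 3 ✓; grade G7 ≥ G7 ✓ → eligible.
Transit Subsidy — dept Engineering ✗ → not eligible.
Volunteer Time Off — service 149 days < 6 months (≈180 days) ✗ → not eligible.
Paid Sabbatical — status full-time ✓ (not excluded); service 149 days < 5 years (≈1825 days) ✗ → not eligible.

Internet Stipend, Unlimited PTO Program, Education Assistance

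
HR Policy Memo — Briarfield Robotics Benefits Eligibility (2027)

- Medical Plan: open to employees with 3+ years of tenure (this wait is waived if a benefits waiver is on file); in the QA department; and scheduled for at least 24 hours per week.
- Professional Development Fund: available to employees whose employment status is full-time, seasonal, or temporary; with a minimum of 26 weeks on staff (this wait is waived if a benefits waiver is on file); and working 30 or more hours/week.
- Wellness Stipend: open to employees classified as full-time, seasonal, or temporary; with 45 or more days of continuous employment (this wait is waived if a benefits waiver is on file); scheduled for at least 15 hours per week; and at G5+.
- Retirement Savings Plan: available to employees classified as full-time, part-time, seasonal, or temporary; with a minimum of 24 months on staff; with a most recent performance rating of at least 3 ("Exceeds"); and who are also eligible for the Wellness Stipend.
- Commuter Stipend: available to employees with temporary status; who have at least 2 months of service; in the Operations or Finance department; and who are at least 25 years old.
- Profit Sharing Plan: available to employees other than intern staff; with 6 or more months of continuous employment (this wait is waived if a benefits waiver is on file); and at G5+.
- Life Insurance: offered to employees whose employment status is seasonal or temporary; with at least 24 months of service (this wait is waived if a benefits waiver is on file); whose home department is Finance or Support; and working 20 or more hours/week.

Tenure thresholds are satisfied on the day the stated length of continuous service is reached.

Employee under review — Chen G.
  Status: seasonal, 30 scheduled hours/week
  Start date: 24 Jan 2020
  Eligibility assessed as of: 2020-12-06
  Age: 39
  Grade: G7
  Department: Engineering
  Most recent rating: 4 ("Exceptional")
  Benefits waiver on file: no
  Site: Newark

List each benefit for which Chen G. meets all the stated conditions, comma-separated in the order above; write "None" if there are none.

Service from 24 Jan 2020 to 2020-12-06: 317 days.
Medical Plan — no waiver, service 317 days < 3 years (≈1095 days) ✗ → not eligible.
Professional Development Fund — status seasonal ✓; no waiver, service 317 days ≥ 26 weeks (≈182 days) ✓; 30 hrs/wk ≥ 30 ✓ → eligible.
Wellness Stipend — status seasonal ✓; no waiver, service 317 days ≥ 45 days ✓; 30 hrs/wk ≥ 15 ✓; grade G7 ≥ G5 ✓ → eligible.
Retirement Savings Plan — status seasonal ✓; service 317 days < 24 months (≈720 days) ✗ → not eligible.
Commuter Stipend — status seasonal ✗ (requires temporary) → not eligible.
Profit Sharing Plan — status seasonal ✓ (not excluded); no waiver, service 317 days ≥ 6 months (≈180 days) ✓; grade G7 ≥ G5 ✓ → eligible.
Life Insurance — status seasonal ✓; no waiver, service 317 days < 24 months (≈720 days) ✗ → not eligible.

Professional Development Fund, Wellness Stipend, Profit Sharing Plan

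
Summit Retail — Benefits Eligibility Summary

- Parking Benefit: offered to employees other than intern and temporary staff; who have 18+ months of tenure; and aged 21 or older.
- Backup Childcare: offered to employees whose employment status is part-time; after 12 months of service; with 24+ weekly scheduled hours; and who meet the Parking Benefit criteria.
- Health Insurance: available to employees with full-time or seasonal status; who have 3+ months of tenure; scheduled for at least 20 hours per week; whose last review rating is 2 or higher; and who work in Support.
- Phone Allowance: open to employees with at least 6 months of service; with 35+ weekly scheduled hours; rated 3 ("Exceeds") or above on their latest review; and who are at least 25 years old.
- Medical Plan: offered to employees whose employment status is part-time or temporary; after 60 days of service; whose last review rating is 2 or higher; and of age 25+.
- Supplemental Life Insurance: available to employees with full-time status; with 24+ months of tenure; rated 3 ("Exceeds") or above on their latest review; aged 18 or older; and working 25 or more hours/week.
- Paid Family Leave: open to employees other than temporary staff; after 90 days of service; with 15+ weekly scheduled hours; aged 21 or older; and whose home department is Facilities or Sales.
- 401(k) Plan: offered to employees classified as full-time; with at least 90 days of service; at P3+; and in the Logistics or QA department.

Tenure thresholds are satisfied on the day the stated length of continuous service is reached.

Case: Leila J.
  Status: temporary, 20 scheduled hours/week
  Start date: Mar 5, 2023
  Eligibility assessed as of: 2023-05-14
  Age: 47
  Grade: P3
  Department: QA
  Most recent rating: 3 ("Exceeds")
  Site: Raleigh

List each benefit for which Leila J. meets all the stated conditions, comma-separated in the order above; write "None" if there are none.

Service from Mar 5, 2023 to 2023-05-14: 70 days.
Parking Benefit — status temporary ✗ (excluded) → not eligible.
Backup Childcare — status temporary ✗ (requires part-time) → not eligible.
Health Insurance — status temporary ✗ (requires full-time or seasonal) → not eligible.
Phone Allowance — service 70 days < 6 months (≈180 days) ✗ → not eligible.
Medical Plan — status temporary ✓; service 70 days ≥ 60 days ✓; rating 3 ≥ 2 ✓; age 47 ≥ 25 ✓ → eligible.
Supplemental Life Insurance — status temporary ✗ (requires full-time) → not eligible.
Paid Family Leave — status temporary ✗ (excluded) → not eligible.
401(k) Plan — status temporary ✗ (requires full-time) → not eligible.

Medical Plan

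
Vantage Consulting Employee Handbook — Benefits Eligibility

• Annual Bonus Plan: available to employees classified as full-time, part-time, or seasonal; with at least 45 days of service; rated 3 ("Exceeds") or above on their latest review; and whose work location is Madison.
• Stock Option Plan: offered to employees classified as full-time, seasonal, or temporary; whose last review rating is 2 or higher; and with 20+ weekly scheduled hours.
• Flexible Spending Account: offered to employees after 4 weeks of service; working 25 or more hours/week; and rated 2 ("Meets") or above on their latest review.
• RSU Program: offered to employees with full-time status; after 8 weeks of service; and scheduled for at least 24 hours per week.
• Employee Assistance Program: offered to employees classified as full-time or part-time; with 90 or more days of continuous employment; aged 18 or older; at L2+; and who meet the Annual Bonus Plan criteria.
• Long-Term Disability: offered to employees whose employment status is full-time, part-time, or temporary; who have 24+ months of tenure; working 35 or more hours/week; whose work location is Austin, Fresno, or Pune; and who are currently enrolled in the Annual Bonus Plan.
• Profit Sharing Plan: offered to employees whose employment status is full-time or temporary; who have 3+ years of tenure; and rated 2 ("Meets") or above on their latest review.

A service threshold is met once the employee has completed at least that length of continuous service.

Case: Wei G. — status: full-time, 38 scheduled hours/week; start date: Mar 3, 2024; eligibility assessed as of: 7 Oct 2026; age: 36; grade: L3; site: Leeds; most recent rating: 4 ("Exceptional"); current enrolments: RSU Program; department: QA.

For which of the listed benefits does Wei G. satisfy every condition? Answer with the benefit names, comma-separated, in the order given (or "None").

Stock Option Plan, Flexible Spending Account, RSU Program

Service from Mar 3, 2024 to 7 Oct 2026: 948 days.
Annual Bonus Plan — status full-time ✓; service 948 days ≥ 45 days ✓; rating 4 ≥ 3 ✓; site Leeds ✗ (not Madison) → not eligible.
Stock Option Plan — status full-time ✓; rating 4 ≥ 2 ✓; 38 hrs/wk ≥ 20 ✓ → eligible.
Flexible Spending Account — service 948 days ≥ 4 weeks (≈28 days) ✓; 38 hrs/wk ≥ 25 ✓; rating 4 ≥ 2 ✓ → eligible.
RSU Program — status full-time ✓; service 948 days ≥ 8 weeks (≈56 days) ✓; 38 hrs/wk ≥ 24 ✓ → eligible.
Employee Assistance Program — status full-time ✓; service 948 days ≥ 90 days ✓; age 36 ≥ 18 ✓; grade L3 ≥ L2 ✓; not eligible for Annual Bonus Plan ✗ → not eligible.
Long-Term Disability — status full-time ✓; service 948 days ≥ 24 months (≈720 days) ✓; 38 hrs/wk ≥ 35 ✓; site Leeds ✗ (not Austin, Fresno, or Pune) → not eligible.
Profit Sharing Plan — status full-time ✓; service 948 days < 3 years (≈1095 days) ✗ → not eligible.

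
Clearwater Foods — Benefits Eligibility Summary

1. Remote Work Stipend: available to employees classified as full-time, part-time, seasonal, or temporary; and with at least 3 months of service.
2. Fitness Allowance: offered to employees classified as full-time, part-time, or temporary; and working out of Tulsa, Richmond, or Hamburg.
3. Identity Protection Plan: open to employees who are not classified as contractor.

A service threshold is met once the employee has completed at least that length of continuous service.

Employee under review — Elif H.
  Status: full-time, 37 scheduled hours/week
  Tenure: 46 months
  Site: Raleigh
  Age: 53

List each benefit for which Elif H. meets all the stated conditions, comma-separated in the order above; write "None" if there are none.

Remote Work Stipend — status full-time ✓; service 46 months ≥ 3 months ✓ → eligible.
Fitness Allowance — status full-time ✓; site Raleigh ✗ (not Tulsa, Richmond, or Hamburg) → not eligible.
Identity Protection Plan — status full-time ✓ (not excluded) → eligible.

Remote Work Stipend, Identity Protection Plan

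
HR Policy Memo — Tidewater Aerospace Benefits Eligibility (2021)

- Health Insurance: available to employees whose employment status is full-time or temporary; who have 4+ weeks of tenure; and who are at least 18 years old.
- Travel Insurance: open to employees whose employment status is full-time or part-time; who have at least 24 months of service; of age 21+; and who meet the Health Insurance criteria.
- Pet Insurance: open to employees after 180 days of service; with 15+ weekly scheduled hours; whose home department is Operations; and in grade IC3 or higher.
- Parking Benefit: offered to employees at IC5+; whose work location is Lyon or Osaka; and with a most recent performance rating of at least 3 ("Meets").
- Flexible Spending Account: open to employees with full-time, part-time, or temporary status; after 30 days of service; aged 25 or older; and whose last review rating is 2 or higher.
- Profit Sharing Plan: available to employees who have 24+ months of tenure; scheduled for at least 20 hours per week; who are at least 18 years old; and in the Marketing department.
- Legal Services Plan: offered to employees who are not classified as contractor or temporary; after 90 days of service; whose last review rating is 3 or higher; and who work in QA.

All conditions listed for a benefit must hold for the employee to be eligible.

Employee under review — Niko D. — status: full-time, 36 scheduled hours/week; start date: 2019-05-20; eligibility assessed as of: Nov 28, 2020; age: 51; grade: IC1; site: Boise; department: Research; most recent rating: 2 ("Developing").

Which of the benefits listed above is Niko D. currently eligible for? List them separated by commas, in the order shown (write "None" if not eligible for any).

Service from 2019-05-20 to Nov 28, 2020: 558 days.
Health Insurance — status full-time ✓; service 558 days ≥ 4 weeks (≈28 days) ✓; age 51 ≥ 18 ✓ → eligible.
Travel Insurance — status full-time ✓; service 558 days < 24 months (≈720 days) ✗ → not eligible.
Pet Insurance — service 558 days ≥ 180 days ✓; 36 hrs/wk ≥ 15 ✓; dept Research ✗ → not eligible.
Parking Benefit — grade IC1 < IC5 ✗ → not eligible.
Flexible Spending Account — status full-time ✓; service 558 days ≥ 30 days ✓; age 51 ≥ 25 ✓; rating 2 ≥ 2 ✓ → eligible.
Profit Sharing Plan — service 558 days < 24 months (≈720 days) ✗ → not eligible.
Legal Services Plan — status full-time ✓ (not excluded); service 558 days ≥ 90 days ✓; rating 2 < 3 ✗ → not eligible.

Health Insurance, Flexible Spending Account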